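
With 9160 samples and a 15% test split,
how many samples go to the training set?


Test set = 9160 * 15% = 1374. Training set = 9160 - 1374 = 7786.

7786


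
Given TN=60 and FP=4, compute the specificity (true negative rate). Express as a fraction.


Specificity = TN / (TN + FP) = 60 / 64 = 15/16.

15/16


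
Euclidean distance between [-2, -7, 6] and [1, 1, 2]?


d = sqrt(sum of squared differences). (-2-1)^2=9, (-7-1)^2=64, (6-2)^2=16. Sum = 89.

sqrt(89)


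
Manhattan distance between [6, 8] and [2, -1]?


d = sum of absolute differences: |6-2|=4 + |8--1|=9 = 13.

13


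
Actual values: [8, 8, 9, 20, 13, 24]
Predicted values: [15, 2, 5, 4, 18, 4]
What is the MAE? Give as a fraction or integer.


MAE = (1/6) * (|8-15|=7 + |8-2|=6 + |9-5|=4 + |20-4|=16 + |13-18|=5 + |24-4|=20). Sum = 58. MAE = 29/3.

29/3


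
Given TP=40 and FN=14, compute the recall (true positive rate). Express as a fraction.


Recall = TP / (TP + FN) = 40 / 54 = 20/27.

20/27


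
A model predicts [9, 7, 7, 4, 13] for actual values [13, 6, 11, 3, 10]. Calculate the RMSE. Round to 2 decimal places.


MSE = 8.6000. RMSE = sqrt(8.6000) = 2.93.

2.93


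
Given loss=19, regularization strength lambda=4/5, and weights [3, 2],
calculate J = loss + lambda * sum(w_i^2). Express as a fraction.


L2 sq norm = sum(w^2) = 13. J = 19 + 4/5 * 13 = 147/5.

147/5


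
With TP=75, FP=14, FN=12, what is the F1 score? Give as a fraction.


Precision = 75/89 = 75/89. Recall = 75/87 = 25/29. F1 = 2*P*R/(P+R) = 75/88.

75/88


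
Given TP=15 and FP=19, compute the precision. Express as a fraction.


Precision = TP / (TP + FP) = 15 / 34 = 15/34.

15/34


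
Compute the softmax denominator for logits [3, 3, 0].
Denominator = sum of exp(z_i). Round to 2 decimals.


Denom = e^3=20.0855 + e^3=20.0855 + e^0=1.0000. Sum = 41.1710, which rounds to 41.17.

41.17


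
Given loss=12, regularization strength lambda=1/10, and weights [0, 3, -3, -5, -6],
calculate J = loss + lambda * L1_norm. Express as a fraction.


L1 norm = sum(|w|) = 17. J = 12 + 1/10 * 17 = 137/10.

137/10


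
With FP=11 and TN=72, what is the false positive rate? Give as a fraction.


FPR = FP / (FP + TN) = 11 / 83 = 11/83.

11/83


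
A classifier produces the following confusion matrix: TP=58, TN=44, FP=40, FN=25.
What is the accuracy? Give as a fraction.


Accuracy = (TP + TN) / (TP + TN + FP + FN) = (58 + 44) / 167 = 102/167.

102/167


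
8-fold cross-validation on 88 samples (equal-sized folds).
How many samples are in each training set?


Each validation fold has 88/8 = 11 samples. Training set = 88 - 11 = 77.

77


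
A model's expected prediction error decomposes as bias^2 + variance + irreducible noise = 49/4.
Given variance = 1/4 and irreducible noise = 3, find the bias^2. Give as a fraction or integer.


Total error = bias^2 + variance + irreducible noise. So bias^2 = 49/4 - 1/4 - 3 = 9.

9


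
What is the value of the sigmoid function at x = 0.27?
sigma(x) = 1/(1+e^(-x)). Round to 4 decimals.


sigma(0.27) = 1/(1+e^(-0.27)) = 1/(1+0.763379) = 1/1.763379 = 0.5671.

0.5671


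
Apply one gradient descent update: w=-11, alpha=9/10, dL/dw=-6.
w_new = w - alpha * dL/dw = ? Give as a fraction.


w_new = -11 - 9/10 * -6 = -11 - -27/5 = -28/5.

-28/5


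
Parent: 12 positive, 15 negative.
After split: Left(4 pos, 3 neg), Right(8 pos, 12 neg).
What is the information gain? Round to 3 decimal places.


H(parent) = 0.9911. H(left) = 0.9852, H(right) = 0.9710. Weighted = (7/27)*0.9852 + (20/27)*0.9710 = 0.9747. IG = 0.9911 - 0.9747 = 0.0164, which rounds to 0.016.

0.016


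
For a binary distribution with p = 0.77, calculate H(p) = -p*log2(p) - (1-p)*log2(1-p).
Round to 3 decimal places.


H = -0.77*log2(0.77) - 0.23*log2(0.23) = 0.778.

0.778


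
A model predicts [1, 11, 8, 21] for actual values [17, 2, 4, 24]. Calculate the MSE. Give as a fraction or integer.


MSE = (1/4) * ((17-1)^2=256 + (2-11)^2=81 + (4-8)^2=16 + (24-21)^2=9). Sum = 362. MSE = 181/2.

181/2


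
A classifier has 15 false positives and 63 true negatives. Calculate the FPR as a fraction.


FPR = FP / (FP + TN) = 15 / 78 = 5/26.

5/26


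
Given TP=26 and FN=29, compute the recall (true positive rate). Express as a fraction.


Recall = TP / (TP + FN) = 26 / 55 = 26/55.

26/55


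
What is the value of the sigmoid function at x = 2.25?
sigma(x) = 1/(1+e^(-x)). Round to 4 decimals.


sigma(2.25) = 1/(1+e^(-2.25)) = 1/(1+0.105399) = 1/1.105399 = 0.9047.

0.9047


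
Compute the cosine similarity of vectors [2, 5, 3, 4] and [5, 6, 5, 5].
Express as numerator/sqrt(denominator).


dot = 75. |a|^2 = 54, |b|^2 = 111. cos = 75/sqrt(5994).

75/sqrt(5994)


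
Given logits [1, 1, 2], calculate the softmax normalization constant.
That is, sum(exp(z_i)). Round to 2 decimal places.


Denom = e^1=2.7183 + e^1=2.7183 + e^2=7.3891. Sum = 12.8257, which rounds to 12.83.

12.83


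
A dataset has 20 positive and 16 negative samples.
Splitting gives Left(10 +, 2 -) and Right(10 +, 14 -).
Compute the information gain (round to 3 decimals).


H(parent) = 0.9911. H(left) = 0.6500, H(right) = 0.9799. Weighted = (12/36)*0.6500 + (24/36)*0.9799 = 0.8699. IG = 0.9911 - 0.8699 = 0.1212, which rounds to 0.121.

0.121


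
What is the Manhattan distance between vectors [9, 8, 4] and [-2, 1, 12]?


d = sum of absolute differences: |9--2|=11 + |8-1|=7 + |4-12|=8 = 26.

26


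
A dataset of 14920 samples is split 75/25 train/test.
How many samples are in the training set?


Test set = 14920 * 25% = 3730. Training set = 14920 - 3730 = 11190.

11190


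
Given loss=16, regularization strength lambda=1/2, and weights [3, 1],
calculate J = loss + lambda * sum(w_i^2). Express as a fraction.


L2 sq norm = sum(w^2) = 10. J = 16 + 1/2 * 10 = 21.

21


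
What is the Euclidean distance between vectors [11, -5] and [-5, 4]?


d = sqrt(sum of squared differences). (11--5)^2=256, (-5-4)^2=81. Sum = 337.

sqrt(337)


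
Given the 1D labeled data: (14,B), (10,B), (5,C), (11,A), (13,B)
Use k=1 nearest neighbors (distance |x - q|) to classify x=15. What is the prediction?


Distances: |14-15|=1, |10-15|=5, |5-15|=10, |11-15|=4, |13-15|=2. 1 nearest: (14,B). Counts: {'B': 1}. Majority class: B.

B


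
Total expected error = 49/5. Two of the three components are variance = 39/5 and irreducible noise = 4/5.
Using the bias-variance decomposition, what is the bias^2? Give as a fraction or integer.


Total error = bias^2 + variance + irreducible noise. So bias^2 = 49/5 - 39/5 - 4/5 = 6/5.

6/5


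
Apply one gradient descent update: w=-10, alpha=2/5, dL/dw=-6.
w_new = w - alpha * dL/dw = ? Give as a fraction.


w_new = -10 - 2/5 * -6 = -10 - -12/5 = -38/5.

-38/5


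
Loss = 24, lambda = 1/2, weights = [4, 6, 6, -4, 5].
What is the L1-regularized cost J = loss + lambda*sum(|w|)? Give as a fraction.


L1 norm = sum(|w|) = 25. J = 24 + 1/2 * 25 = 73/2.

73/2


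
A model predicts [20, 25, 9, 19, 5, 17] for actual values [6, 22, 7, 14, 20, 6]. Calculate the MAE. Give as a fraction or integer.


MAE = (1/6) * (|6-20|=14 + |22-25|=3 + |7-9|=2 + |14-19|=5 + |20-5|=15 + |6-17|=11). Sum = 50. MAE = 25/3.

25/3


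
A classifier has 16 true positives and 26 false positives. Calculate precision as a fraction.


Precision = TP / (TP + FP) = 16 / 42 = 8/21.

8/21


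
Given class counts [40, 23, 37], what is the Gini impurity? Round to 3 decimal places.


Total = 100. Proportions: 40/100, 23/100, 37/100. sum(p_i^2) = 0.3498. Gini = 1 - 0.3498 = 0.6502, which rounds to 0.650.

0.650


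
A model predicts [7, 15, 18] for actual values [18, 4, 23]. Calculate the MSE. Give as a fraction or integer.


MSE = (1/3) * ((18-7)^2=121 + (4-15)^2=121 + (23-18)^2=25). Sum = 267. MSE = 89.

89


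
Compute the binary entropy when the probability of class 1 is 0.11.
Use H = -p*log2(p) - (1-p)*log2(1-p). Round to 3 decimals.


H = -0.11*log2(0.11) - 0.89*log2(0.89) = 0.500.

0.500


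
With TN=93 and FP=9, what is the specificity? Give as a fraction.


Specificity = TN / (TN + FP) = 93 / 102 = 31/34.

31/34


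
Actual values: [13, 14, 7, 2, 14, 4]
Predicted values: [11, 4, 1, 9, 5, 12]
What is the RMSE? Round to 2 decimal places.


MSE = 55.6667. RMSE = sqrt(55.6667) = 7.46.

7.46


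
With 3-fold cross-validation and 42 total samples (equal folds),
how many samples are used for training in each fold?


Each validation fold has 42/3 = 14 samples. Training set = 42 - 14 = 28.

28


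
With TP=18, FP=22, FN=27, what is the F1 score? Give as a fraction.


Precision = 18/40 = 9/20. Recall = 18/45 = 2/5. F1 = 2*P*R/(P+R) = 36/85.

36/85


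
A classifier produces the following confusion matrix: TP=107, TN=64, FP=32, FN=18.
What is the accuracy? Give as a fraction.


Accuracy = (TP + TN) / (TP + TN + FP + FN) = (107 + 64) / 221 = 171/221.

171/221


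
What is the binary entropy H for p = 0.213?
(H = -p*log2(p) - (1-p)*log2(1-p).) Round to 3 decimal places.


H = -0.213*log2(0.213) - 0.787*log2(0.787) = 0.747.

0.747


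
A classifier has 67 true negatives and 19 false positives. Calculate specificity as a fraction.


Specificity = TN / (TN + FP) = 67 / 86 = 67/86.

67/86


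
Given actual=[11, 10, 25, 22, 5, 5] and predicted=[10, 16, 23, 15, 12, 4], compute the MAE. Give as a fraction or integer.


MAE = (1/6) * (|11-10|=1 + |10-16|=6 + |25-23|=2 + |22-15|=7 + |5-12|=7 + |5-4|=1). Sum = 24. MAE = 4.

4


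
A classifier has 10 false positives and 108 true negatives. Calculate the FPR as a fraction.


FPR = FP / (FP + TN) = 10 / 118 = 5/59.

5/59


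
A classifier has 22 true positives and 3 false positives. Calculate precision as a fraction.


Precision = TP / (TP + FP) = 22 / 25 = 22/25.

22/25


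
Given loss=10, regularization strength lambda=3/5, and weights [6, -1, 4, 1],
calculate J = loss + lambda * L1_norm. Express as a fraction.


L1 norm = sum(|w|) = 12. J = 10 + 3/5 * 12 = 86/5.

86/5


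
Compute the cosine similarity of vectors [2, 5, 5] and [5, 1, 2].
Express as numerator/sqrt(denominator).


dot = 25. |a|^2 = 54, |b|^2 = 30. cos = 25/sqrt(1620).

25/sqrt(1620)


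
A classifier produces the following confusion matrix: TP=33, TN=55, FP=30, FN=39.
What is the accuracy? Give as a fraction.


Accuracy = (TP + TN) / (TP + TN + FP + FN) = (33 + 55) / 157 = 88/157.

88/157


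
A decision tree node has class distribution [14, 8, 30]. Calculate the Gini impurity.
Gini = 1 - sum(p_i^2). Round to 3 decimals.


Total = 52. Proportions: 14/52, 8/52, 30/52. sum(p_i^2) = 0.4290. Gini = 1 - 0.4290 = 0.5710, which rounds to 0.571.

0.571


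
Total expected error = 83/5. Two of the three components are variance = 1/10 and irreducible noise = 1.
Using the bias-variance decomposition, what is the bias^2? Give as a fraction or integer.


Total error = bias^2 + variance + irreducible noise. So bias^2 = 83/5 - 1/10 - 1 = 31/2.

31/2


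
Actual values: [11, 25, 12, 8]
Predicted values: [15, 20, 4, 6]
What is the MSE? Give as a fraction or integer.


MSE = (1/4) * ((11-15)^2=16 + (25-20)^2=25 + (12-4)^2=64 + (8-6)^2=4). Sum = 109. MSE = 109/4.

109/4


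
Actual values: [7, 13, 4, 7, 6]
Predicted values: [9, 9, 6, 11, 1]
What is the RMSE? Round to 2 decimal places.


MSE = 13.0000. RMSE = sqrt(13.0000) = 3.61.

3.61


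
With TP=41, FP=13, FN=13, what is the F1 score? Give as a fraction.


Precision = 41/54 = 41/54. Recall = 41/54 = 41/54. F1 = 2*P*R/(P+R) = 41/54.

41/54


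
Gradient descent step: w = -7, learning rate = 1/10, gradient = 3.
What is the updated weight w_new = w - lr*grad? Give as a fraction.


w_new = -7 - 1/10 * 3 = -7 - 3/10 = -73/10.

-73/10


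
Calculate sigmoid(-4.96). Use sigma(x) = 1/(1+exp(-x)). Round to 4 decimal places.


sigma(-4.96) = 1/(1+e^(4.96)) = 1/(1+142.593796) = 1/143.593796 = 0.0070.

0.0070


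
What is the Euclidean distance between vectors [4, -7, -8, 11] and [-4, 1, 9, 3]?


d = sqrt(sum of squared differences). (4--4)^2=64, (-7-1)^2=64, (-8-9)^2=289, (11-3)^2=64. Sum = 481.

sqrt(481)


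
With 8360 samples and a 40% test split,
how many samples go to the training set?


Test set = 8360 * 40% = 3344. Training set = 8360 - 3344 = 5016.

5016


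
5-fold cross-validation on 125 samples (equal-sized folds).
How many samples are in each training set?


Each validation fold has 125/5 = 25 samples. Training set = 125 - 25 = 100.

100


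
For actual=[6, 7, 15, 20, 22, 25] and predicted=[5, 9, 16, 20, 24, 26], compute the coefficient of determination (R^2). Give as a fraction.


Mean(y) = 95/6. SS_res = 11. SS_tot = 1889/6. R^2 = 1 - 11/(1889/6) = 1823/1889.

1823/1889


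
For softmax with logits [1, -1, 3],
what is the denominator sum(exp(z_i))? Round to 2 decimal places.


Denom = e^1=2.7183 + e^-1=0.3679 + e^3=20.0855. Sum = 23.1717, which rounds to 23.17.

23.17


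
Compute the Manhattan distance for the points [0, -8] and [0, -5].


d = sum of absolute differences: |0-0|=0 + |-8--5|=3 = 3.

3


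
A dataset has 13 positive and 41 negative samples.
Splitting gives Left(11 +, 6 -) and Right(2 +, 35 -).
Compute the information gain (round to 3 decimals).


H(parent) = 0.7963. H(left) = 0.9367, H(right) = 0.3034. Weighted = (17/54)*0.9367 + (37/54)*0.3034 = 0.5028. IG = 0.7963 - 0.5028 = 0.2935, which rounds to 0.294.

0.294


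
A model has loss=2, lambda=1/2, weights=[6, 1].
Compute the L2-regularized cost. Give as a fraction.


L2 sq norm = sum(w^2) = 37. J = 2 + 1/2 * 37 = 41/2.

41/2


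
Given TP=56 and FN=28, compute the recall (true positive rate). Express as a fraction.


Recall = TP / (TP + FN) = 56 / 84 = 2/3.

2/3


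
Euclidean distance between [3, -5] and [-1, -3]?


d = sqrt(sum of squared differences). (3--1)^2=16, (-5--3)^2=4. Sum = 20.

sqrt(20)


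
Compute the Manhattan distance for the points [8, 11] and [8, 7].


d = sum of absolute differences: |8-8|=0 + |11-7|=4 = 4.

4


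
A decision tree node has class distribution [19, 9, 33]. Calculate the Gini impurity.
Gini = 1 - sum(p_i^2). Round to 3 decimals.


Total = 61. Proportions: 19/61, 9/61, 33/61. sum(p_i^2) = 0.4114. Gini = 1 - 0.4114 = 0.5886, which rounds to 0.589.

0.589


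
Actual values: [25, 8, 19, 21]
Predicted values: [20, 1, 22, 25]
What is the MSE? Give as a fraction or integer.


MSE = (1/4) * ((25-20)^2=25 + (8-1)^2=49 + (19-22)^2=9 + (21-25)^2=16). Sum = 99. MSE = 99/4.

99/4


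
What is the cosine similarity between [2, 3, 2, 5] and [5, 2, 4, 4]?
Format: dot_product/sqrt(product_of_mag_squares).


dot = 44. |a|^2 = 42, |b|^2 = 61. cos = 44/sqrt(2562).

44/sqrt(2562)


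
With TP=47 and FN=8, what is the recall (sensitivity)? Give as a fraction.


Recall = TP / (TP + FN) = 47 / 55 = 47/55.

47/55


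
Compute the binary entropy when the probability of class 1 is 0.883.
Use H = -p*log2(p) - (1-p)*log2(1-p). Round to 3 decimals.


H = -0.883*log2(0.883) - 0.117*log2(0.117) = 0.521.

0.521


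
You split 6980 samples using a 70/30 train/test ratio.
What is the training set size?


Test set = 6980 * 30% = 2094. Training set = 6980 - 2094 = 4886.

4886


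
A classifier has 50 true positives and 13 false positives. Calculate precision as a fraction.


Precision = TP / (TP + FP) = 50 / 63 = 50/63.

50/63


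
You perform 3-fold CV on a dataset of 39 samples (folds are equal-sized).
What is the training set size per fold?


Each validation fold has 39/3 = 13 samples. Training set = 39 - 13 = 26.

26


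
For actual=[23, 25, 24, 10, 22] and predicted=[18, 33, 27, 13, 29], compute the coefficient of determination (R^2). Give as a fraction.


Mean(y) = 104/5. SS_res = 156. SS_tot = 754/5. R^2 = 1 - 156/(754/5) = -1/29.

-1/29


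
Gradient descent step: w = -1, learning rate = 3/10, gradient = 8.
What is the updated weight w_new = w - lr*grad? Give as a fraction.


w_new = -1 - 3/10 * 8 = -1 - 12/5 = -17/5.

-17/5


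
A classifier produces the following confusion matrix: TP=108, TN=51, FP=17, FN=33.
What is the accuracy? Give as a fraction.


Accuracy = (TP + TN) / (TP + TN + FP + FN) = (108 + 51) / 209 = 159/209.

159/209


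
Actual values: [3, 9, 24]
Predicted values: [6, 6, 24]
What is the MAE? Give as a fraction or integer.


MAE = (1/3) * (|3-6|=3 + |9-6|=3 + |24-24|=0). Sum = 6. MAE = 2.

2


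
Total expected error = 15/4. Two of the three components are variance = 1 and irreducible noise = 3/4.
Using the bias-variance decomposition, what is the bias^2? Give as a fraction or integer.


Total error = bias^2 + variance + irreducible noise. So bias^2 = 15/4 - 1 - 3/4 = 2.

2


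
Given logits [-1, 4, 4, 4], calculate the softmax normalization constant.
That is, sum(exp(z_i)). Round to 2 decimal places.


Denom = e^-1=0.3679 + e^4=54.5982 + e^4=54.5982 + e^4=54.5982. Sum = 164.1625, which rounds to 164.16.

164.16


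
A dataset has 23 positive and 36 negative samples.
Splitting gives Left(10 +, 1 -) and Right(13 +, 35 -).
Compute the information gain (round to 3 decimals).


H(parent) = 0.9647. H(left) = 0.4395, H(right) = 0.8427. Weighted = (11/59)*0.4395 + (48/59)*0.8427 = 0.7675. IG = 0.9647 - 0.7675 = 0.1972, which rounds to 0.197.

0.197


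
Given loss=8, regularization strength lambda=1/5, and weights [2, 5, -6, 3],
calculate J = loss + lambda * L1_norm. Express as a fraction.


L1 norm = sum(|w|) = 16. J = 8 + 1/5 * 16 = 56/5.

56/5


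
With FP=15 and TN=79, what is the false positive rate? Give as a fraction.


FPR = FP / (FP + TN) = 15 / 94 = 15/94.

15/94


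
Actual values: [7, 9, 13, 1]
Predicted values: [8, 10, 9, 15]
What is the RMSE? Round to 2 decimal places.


MSE = 53.5000. RMSE = sqrt(53.5000) = 7.31.

7.31


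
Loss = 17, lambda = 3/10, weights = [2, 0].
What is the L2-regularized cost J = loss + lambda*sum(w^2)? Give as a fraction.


L2 sq norm = sum(w^2) = 4. J = 17 + 3/10 * 4 = 91/5.

91/5


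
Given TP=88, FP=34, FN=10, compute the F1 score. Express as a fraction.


Precision = 88/122 = 44/61. Recall = 88/98 = 44/49. F1 = 2*P*R/(P+R) = 4/5.

4/5


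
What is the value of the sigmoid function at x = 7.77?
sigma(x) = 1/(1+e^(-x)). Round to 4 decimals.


sigma(7.77) = 1/(1+e^(-7.77)) = 1/(1+0.000422) = 1/1.000422 = 0.9996.

0.9996


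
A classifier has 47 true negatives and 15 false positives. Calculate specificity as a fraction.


Specificity = TN / (TN + FP) = 47 / 62 = 47/62.

47/62


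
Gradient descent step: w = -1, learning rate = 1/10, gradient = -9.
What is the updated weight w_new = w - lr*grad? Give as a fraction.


w_new = -1 - 1/10 * -9 = -1 - -9/10 = -1/10.

-1/10


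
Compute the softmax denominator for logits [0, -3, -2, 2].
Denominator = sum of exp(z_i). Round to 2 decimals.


Denom = e^0=1.0000 + e^-3=0.0498 + e^-2=0.1353 + e^2=7.3891. Sum = 8.5742, which rounds to 8.57.

8.57


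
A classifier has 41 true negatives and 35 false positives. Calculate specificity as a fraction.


Specificity = TN / (TN + FP) = 41 / 76 = 41/76.

41/76


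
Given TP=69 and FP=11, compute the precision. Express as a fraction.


Precision = TP / (TP + FP) = 69 / 80 = 69/80.

69/80


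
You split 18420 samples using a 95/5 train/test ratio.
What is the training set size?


Test set = 18420 * 5% = 921. Training set = 18420 - 921 = 17499.

17499


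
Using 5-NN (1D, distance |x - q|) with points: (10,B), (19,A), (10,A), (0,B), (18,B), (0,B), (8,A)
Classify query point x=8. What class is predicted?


Distances: |10-8|=2, |19-8|=11, |10-8|=2, |0-8|=8, |18-8|=10, |0-8|=8, |8-8|=0. 5 nearest: (8,A), (10,A), (10,B), (0,B), (0,B). Counts: {'A': 2, 'B': 3}. Majority class: B.

B


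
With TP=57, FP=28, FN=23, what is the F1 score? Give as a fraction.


Precision = 57/85 = 57/85. Recall = 57/80 = 57/80. F1 = 2*P*R/(P+R) = 38/55.

38/55


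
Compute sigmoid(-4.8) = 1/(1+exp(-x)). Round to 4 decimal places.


sigma(-4.8) = 1/(1+e^(4.8)) = 1/(1+121.510418) = 1/122.510418 = 0.0082.

0.0082


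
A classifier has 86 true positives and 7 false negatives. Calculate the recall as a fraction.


Recall = TP / (TP + FN) = 86 / 93 = 86/93.

86/93


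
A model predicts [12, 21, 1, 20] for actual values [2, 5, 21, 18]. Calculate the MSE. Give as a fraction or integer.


MSE = (1/4) * ((2-12)^2=100 + (5-21)^2=256 + (21-1)^2=400 + (18-20)^2=4). Sum = 760. MSE = 190.

190


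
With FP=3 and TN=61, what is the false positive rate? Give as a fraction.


FPR = FP / (FP + TN) = 3 / 64 = 3/64.

3/64


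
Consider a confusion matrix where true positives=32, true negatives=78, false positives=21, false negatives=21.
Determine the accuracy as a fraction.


Accuracy = (TP + TN) / (TP + TN + FP + FN) = (32 + 78) / 152 = 55/76.

55/76


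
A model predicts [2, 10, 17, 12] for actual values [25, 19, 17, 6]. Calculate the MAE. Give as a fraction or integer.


MAE = (1/4) * (|25-2|=23 + |19-10|=9 + |17-17|=0 + |6-12|=6). Sum = 38. MAE = 19/2.

19/2


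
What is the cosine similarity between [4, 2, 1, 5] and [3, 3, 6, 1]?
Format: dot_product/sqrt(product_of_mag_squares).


dot = 29. |a|^2 = 46, |b|^2 = 55. cos = 29/sqrt(2530).

29/sqrt(2530)


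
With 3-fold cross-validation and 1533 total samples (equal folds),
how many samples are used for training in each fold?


Each validation fold has 1533/3 = 511 samples. Training set = 1533 - 511 = 1022.

1022


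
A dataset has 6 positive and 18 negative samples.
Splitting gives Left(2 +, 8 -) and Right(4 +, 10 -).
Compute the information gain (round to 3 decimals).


H(parent) = 0.8113. H(left) = 0.7219, H(right) = 0.8631. Weighted = (10/24)*0.7219 + (14/24)*0.8631 = 0.8043. IG = 0.8113 - 0.8043 = 0.0070, which rounds to 0.007.

0.007


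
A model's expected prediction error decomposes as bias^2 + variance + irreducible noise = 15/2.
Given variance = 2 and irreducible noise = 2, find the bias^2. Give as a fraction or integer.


Total error = bias^2 + variance + irreducible noise. So bias^2 = 15/2 - 2 - 2 = 7/2.

7/2


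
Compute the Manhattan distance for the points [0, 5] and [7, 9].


d = sum of absolute differences: |0-7|=7 + |5-9|=4 = 11.

11


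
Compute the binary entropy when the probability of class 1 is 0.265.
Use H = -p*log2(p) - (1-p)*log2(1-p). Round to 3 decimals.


H = -0.265*log2(0.265) - 0.735*log2(0.735) = 0.834.

0.834


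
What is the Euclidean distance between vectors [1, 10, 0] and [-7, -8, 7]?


d = sqrt(sum of squared differences). (1--7)^2=64, (10--8)^2=324, (0-7)^2=49. Sum = 437.

sqrt(437)


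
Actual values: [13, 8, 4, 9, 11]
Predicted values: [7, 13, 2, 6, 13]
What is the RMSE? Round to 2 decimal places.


MSE = 15.6000. RMSE = sqrt(15.6000) = 3.95.

3.95


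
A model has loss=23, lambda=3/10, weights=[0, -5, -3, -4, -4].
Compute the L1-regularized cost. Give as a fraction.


L1 norm = sum(|w|) = 16. J = 23 + 3/10 * 16 = 139/5.

139/5


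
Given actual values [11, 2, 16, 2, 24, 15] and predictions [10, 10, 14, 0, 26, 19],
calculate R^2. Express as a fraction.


Mean(y) = 35/3. SS_res = 93. SS_tot = 1108/3. R^2 = 1 - 93/(1108/3) = 829/1108.

829/1108


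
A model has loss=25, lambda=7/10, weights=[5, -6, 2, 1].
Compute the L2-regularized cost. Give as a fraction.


L2 sq norm = sum(w^2) = 66. J = 25 + 7/10 * 66 = 356/5.

356/5


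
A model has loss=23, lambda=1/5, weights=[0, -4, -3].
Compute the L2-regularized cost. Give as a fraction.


L2 sq norm = sum(w^2) = 25. J = 23 + 1/5 * 25 = 28.

28


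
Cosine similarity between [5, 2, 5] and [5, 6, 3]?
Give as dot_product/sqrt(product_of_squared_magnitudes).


dot = 52. |a|^2 = 54, |b|^2 = 70. cos = 52/sqrt(3780).

52/sqrt(3780)


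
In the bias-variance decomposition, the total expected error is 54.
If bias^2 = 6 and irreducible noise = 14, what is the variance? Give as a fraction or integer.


Total error = bias^2 + variance + irreducible noise. So variance = 54 - 6 - 14 = 34.

34


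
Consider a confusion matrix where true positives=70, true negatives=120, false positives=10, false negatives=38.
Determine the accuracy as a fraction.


Accuracy = (TP + TN) / (TP + TN + FP + FN) = (70 + 120) / 238 = 95/119.

95/119


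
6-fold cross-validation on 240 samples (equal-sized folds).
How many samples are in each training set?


Each validation fold has 240/6 = 40 samples. Training set = 240 - 40 = 200.

200


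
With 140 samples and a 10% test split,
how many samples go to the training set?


Test set = 140 * 10% = 14. Training set = 140 - 14 = 126.

126


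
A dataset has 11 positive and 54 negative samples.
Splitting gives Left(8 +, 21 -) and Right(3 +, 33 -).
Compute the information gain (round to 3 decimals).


H(parent) = 0.6559. H(left) = 0.8498, H(right) = 0.4138. Weighted = (29/65)*0.8498 + (36/65)*0.4138 = 0.6083. IG = 0.6559 - 0.6083 = 0.0476, which rounds to 0.048.

0.048


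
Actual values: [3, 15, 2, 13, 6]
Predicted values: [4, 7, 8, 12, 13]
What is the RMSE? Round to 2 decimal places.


MSE = 30.2000. RMSE = sqrt(30.2000) = 5.50.

5.50


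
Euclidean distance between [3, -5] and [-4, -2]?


d = sqrt(sum of squared differences). (3--4)^2=49, (-5--2)^2=9. Sum = 58.

sqrt(58)


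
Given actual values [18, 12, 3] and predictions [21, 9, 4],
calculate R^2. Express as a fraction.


Mean(y) = 11. SS_res = 19. SS_tot = 114. R^2 = 1 - 19/(114) = 5/6.

5/6


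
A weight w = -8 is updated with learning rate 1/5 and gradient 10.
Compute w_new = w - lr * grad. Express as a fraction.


w_new = -8 - 1/5 * 10 = -8 - 2 = -10.

-10


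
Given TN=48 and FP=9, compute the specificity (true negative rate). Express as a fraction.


Specificity = TN / (TN + FP) = 48 / 57 = 16/19.

16/19


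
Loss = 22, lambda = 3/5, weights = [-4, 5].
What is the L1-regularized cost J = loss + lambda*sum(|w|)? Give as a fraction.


L1 norm = sum(|w|) = 9. J = 22 + 3/5 * 9 = 137/5.

137/5


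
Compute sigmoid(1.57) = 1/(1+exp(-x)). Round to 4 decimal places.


sigma(1.57) = 1/(1+e^(-1.57)) = 1/(1+0.208045) = 1/1.208045 = 0.8278.

0.8278


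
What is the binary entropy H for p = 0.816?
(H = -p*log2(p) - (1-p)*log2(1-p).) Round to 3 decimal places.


H = -0.816*log2(0.816) - 0.184*log2(0.184) = 0.689.

0.689


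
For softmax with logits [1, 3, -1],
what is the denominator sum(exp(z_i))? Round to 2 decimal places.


Denom = e^1=2.7183 + e^3=20.0855 + e^-1=0.3679. Sum = 23.1717, which rounds to 23.17.

23.17


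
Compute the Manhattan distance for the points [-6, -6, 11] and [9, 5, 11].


d = sum of absolute differences: |-6-9|=15 + |-6-5|=11 + |11-11|=0 = 26.

26


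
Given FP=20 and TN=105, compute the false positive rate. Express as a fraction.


FPR = FP / (FP + TN) = 20 / 125 = 4/25.

4/25


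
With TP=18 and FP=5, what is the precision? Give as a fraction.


Precision = TP / (TP + FP) = 18 / 23 = 18/23.

18/23


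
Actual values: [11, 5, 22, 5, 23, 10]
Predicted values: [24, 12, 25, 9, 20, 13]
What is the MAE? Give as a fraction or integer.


MAE = (1/6) * (|11-24|=13 + |5-12|=7 + |22-25|=3 + |5-9|=4 + |23-20|=3 + |10-13|=3). Sum = 33. MAE = 11/2.

11/2


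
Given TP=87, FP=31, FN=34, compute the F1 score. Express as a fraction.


Precision = 87/118 = 87/118. Recall = 87/121 = 87/121. F1 = 2*P*R/(P+R) = 174/239.

174/239


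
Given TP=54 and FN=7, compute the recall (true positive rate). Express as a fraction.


Recall = TP / (TP + FN) = 54 / 61 = 54/61.

54/61


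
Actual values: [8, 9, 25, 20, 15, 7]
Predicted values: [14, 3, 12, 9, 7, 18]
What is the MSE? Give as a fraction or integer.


MSE = (1/6) * ((8-14)^2=36 + (9-3)^2=36 + (25-12)^2=169 + (20-9)^2=121 + (15-7)^2=64 + (7-18)^2=121). Sum = 547. MSE = 547/6.

547/6


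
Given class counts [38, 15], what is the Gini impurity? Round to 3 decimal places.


Total = 53. Proportions: 38/53, 15/53. sum(p_i^2) = 0.5942. Gini = 1 - 0.5942 = 0.4058, which rounds to 0.406.

0.406


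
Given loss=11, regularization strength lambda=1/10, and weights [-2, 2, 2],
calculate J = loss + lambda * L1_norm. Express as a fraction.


L1 norm = sum(|w|) = 6. J = 11 + 1/10 * 6 = 58/5.

58/5


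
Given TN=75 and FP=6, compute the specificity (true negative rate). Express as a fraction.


Specificity = TN / (TN + FP) = 75 / 81 = 25/27.

25/27


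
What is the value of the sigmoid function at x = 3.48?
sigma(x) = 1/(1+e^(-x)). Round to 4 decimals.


sigma(3.48) = 1/(1+e^(-3.48)) = 1/(1+0.030807) = 1/1.030807 = 0.9701.

0.9701


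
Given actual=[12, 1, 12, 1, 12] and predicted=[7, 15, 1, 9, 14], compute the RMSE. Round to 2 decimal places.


MSE = 82.0000. RMSE = sqrt(82.0000) = 9.06.

9.06


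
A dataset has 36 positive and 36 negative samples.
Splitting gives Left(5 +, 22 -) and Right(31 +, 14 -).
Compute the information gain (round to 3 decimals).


H(parent) = 1.0000. H(left) = 0.6913, H(right) = 0.8945. Weighted = (27/72)*0.6913 + (45/72)*0.8945 = 0.8183. IG = 1.0000 - 0.8183 = 0.1817, which rounds to 0.182.

0.182


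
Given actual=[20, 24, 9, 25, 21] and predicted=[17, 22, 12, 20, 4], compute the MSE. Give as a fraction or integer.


MSE = (1/5) * ((20-17)^2=9 + (24-22)^2=4 + (9-12)^2=9 + (25-20)^2=25 + (21-4)^2=289). Sum = 336. MSE = 336/5.

336/5


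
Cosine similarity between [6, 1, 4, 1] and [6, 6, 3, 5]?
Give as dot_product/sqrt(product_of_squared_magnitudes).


dot = 59. |a|^2 = 54, |b|^2 = 106. cos = 59/sqrt(5724).

59/sqrt(5724)


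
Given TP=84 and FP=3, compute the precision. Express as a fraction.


Precision = TP / (TP + FP) = 84 / 87 = 28/29.

28/29


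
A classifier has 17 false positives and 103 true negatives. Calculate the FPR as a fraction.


FPR = FP / (FP + TN) = 17 / 120 = 17/120.

17/120


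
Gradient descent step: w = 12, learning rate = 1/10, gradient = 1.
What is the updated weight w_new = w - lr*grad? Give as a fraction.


w_new = 12 - 1/10 * 1 = 12 - 1/10 = 119/10.

119/10


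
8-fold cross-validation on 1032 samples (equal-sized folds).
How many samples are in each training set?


Each validation fold has 1032/8 = 129 samples. Training set = 1032 - 129 = 903.

903


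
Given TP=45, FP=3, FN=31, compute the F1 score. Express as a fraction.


Precision = 45/48 = 15/16. Recall = 45/76 = 45/76. F1 = 2*P*R/(P+R) = 45/62.

45/62


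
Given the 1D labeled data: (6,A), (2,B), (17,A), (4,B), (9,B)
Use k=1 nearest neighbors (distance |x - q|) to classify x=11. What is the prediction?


Distances: |6-11|=5, |2-11|=9, |17-11|=6, |4-11|=7, |9-11|=2. 1 nearest: (9,B). Counts: {'B': 1}. Majority class: B.

B


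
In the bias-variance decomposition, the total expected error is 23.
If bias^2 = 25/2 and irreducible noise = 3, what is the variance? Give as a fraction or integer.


Total error = bias^2 + variance + irreducible noise. So variance = 23 - 25/2 - 3 = 15/2.

15/2


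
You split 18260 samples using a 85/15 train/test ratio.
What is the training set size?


Test set = 18260 * 15% = 2739. Training set = 18260 - 2739 = 15521.

15521


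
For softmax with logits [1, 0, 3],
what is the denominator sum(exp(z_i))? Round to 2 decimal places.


Denom = e^1=2.7183 + e^0=1.0000 + e^3=20.0855. Sum = 23.8038, which rounds to 23.80.

23.80


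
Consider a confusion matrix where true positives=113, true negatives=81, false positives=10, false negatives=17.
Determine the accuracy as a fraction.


Accuracy = (TP + TN) / (TP + TN + FP + FN) = (113 + 81) / 221 = 194/221.

194/221


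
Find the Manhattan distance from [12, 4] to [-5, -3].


d = sum of absolute differences: |12--5|=17 + |4--3|=7 = 24.

24


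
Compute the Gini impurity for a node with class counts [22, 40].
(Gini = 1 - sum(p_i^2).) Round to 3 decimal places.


Total = 62. Proportions: 22/62, 40/62. sum(p_i^2) = 0.5421. Gini = 1 - 0.5421 = 0.4579, which rounds to 0.458.

0.458


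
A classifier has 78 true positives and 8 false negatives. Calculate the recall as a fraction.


Recall = TP / (TP + FN) = 78 / 86 = 39/43.

39/43


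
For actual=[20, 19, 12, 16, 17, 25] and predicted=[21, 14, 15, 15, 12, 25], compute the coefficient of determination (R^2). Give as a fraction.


Mean(y) = 109/6. SS_res = 61. SS_tot = 569/6. R^2 = 1 - 61/(569/6) = 203/569.

203/569


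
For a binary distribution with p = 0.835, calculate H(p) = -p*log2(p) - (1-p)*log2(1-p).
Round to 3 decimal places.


H = -0.835*log2(0.835) - 0.165*log2(0.165) = 0.646.

0.646


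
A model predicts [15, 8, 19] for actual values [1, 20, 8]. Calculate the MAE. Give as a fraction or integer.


MAE = (1/3) * (|1-15|=14 + |20-8|=12 + |8-19|=11). Sum = 37. MAE = 37/3.

37/3


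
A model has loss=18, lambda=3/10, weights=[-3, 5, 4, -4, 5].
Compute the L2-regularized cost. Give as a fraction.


L2 sq norm = sum(w^2) = 91. J = 18 + 3/10 * 91 = 453/10.

453/10


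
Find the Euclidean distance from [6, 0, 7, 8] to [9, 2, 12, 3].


d = sqrt(sum of squared differences). (6-9)^2=9, (0-2)^2=4, (7-12)^2=25, (8-3)^2=25. Sum = 63.

sqrt(63)


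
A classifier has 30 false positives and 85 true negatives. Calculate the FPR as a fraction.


FPR = FP / (FP + TN) = 30 / 115 = 6/23.

6/23


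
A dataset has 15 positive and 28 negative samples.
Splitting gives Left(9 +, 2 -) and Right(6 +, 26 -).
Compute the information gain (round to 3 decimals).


H(parent) = 0.9330. H(left) = 0.6840, H(right) = 0.6962. Weighted = (11/43)*0.6840 + (32/43)*0.6962 = 0.6931. IG = 0.9330 - 0.6931 = 0.2399, which rounds to 0.240.

0.240


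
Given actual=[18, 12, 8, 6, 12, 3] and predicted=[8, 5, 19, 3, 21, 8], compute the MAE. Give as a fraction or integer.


MAE = (1/6) * (|18-8|=10 + |12-5|=7 + |8-19|=11 + |6-3|=3 + |12-21|=9 + |3-8|=5). Sum = 45. MAE = 15/2.

15/2


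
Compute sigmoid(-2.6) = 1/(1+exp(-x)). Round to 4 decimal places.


sigma(-2.6) = 1/(1+e^(2.6)) = 1/(1+13.463738) = 1/14.463738 = 0.0691.

0.0691


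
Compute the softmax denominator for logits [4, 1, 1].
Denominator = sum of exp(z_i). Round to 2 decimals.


Denom = e^4=54.5982 + e^1=2.7183 + e^1=2.7183. Sum = 60.0348, which rounds to 60.03.

60.03


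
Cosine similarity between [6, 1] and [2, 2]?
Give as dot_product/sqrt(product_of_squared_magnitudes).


dot = 14. |a|^2 = 37, |b|^2 = 8. cos = 14/sqrt(296).

14/sqrt(296)


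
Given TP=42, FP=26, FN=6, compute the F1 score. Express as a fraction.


Precision = 42/68 = 21/34. Recall = 42/48 = 7/8. F1 = 2*P*R/(P+R) = 21/29.

21/29


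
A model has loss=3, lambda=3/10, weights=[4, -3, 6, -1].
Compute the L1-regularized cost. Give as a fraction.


L1 norm = sum(|w|) = 14. J = 3 + 3/10 * 14 = 36/5.

36/5


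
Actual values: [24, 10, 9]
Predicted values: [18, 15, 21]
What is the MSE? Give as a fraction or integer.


MSE = (1/3) * ((24-18)^2=36 + (10-15)^2=25 + (9-21)^2=144). Sum = 205. MSE = 205/3.

205/3


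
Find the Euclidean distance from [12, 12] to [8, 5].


d = sqrt(sum of squared differences). (12-8)^2=16, (12-5)^2=49. Sum = 65.

sqrt(65)


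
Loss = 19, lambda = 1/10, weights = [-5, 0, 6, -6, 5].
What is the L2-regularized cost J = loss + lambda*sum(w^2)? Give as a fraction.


L2 sq norm = sum(w^2) = 122. J = 19 + 1/10 * 122 = 156/5.

156/5


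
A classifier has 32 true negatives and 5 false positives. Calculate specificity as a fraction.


Specificity = TN / (TN + FP) = 32 / 37 = 32/37.

32/37


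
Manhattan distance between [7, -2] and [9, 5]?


d = sum of absolute differences: |7-9|=2 + |-2-5|=7 = 9.

9


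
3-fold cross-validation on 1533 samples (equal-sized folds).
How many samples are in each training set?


Each validation fold has 1533/3 = 511 samples. Training set = 1533 - 511 = 1022.

1022


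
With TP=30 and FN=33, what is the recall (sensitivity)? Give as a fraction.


Recall = TP / (TP + FN) = 30 / 63 = 10/21.

10/21


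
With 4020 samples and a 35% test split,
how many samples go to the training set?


Test set = 4020 * 35% = 1407. Training set = 4020 - 1407 = 2613.

2613


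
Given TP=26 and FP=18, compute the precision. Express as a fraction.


Precision = TP / (TP + FP) = 26 / 44 = 13/22.

13/22


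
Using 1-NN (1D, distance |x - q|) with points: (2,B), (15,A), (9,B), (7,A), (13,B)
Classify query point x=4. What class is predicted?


Distances: |2-4|=2, |15-4|=11, |9-4|=5, |7-4|=3, |13-4|=9. 1 nearest: (2,B). Counts: {'B': 1}. Majority class: B.

B


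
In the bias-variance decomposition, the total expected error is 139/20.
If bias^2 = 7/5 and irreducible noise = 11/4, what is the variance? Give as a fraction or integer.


Total error = bias^2 + variance + irreducible noise. So variance = 139/20 - 7/5 - 11/4 = 14/5.

14/5


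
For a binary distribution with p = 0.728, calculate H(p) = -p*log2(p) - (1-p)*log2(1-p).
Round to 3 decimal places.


H = -0.728*log2(0.728) - 0.272*log2(0.272) = 0.844.

0.844


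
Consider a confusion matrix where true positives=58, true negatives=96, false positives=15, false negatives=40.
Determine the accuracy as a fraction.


Accuracy = (TP + TN) / (TP + TN + FP + FN) = (58 + 96) / 209 = 14/19.

14/19


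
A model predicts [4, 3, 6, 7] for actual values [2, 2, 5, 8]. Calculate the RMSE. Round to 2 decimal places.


MSE = 1.7500. RMSE = sqrt(1.7500) = 1.32.

1.32


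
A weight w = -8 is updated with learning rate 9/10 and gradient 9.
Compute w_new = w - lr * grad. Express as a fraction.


w_new = -8 - 9/10 * 9 = -8 - 81/10 = -161/10.

-161/10


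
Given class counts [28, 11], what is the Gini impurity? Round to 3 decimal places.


Total = 39. Proportions: 28/39, 11/39. sum(p_i^2) = 0.5950. Gini = 1 - 0.5950 = 0.4050, which rounds to 0.405.

0.405


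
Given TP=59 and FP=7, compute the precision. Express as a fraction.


Precision = TP / (TP + FP) = 59 / 66 = 59/66.

59/66


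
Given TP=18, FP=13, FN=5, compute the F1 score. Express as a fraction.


Precision = 18/31 = 18/31. Recall = 18/23 = 18/23. F1 = 2*P*R/(P+R) = 2/3.

2/3


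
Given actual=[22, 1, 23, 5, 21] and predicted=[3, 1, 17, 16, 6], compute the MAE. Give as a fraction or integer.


MAE = (1/5) * (|22-3|=19 + |1-1|=0 + |23-17|=6 + |5-16|=11 + |21-6|=15). Sum = 51. MAE = 51/5.

51/5


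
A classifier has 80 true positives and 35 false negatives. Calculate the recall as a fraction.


Recall = TP / (TP + FN) = 80 / 115 = 16/23.

16/23


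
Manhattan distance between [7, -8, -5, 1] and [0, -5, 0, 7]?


d = sum of absolute differences: |7-0|=7 + |-8--5|=3 + |-5-0|=5 + |1-7|=6 = 21.

21


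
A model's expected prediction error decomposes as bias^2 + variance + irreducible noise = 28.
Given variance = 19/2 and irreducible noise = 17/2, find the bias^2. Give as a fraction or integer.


Total error = bias^2 + variance + irreducible noise. So bias^2 = 28 - 19/2 - 17/2 = 10.

10


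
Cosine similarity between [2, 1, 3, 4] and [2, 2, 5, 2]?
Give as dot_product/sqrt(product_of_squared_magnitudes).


dot = 29. |a|^2 = 30, |b|^2 = 37. cos = 29/sqrt(1110).

29/sqrt(1110)


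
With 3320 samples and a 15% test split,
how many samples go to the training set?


Test set = 3320 * 15% = 498. Training set = 3320 - 498 = 2822.

2822


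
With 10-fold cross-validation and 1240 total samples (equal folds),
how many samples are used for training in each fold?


Each validation fold has 1240/10 = 124 samples. Training set = 1240 - 124 = 1116.

1116
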